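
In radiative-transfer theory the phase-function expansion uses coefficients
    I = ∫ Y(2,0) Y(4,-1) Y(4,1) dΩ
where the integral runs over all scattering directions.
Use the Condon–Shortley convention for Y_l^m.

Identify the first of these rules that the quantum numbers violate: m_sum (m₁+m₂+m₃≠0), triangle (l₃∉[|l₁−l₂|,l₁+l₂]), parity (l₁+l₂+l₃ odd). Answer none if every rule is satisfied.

Σmᵢ = 0  ✓
l₃∈[|l₁−l₂|,l₁+l₂]=[2,6], have l₃=4  ✓
Σlᵢ = 10 ⇒ even  ✓

none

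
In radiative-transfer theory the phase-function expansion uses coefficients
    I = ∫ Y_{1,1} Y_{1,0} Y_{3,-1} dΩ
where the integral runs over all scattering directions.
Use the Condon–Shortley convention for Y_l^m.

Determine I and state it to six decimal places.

0.000000

triangle: need 0≤l₃≤2, have 3; I=0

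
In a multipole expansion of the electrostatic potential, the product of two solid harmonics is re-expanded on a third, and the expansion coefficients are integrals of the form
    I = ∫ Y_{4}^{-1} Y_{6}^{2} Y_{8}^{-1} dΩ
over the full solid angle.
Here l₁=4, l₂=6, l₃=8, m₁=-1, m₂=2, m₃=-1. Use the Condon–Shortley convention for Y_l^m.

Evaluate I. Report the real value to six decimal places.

0.051191

Rules hold: Σm=0, L=18 even, 2≤8≤10.
N = 9·13·17 = 1989
Δ = 2!·6!·10!/19! = 1/23279256
Racah Σ t=0..2: t=0:+1/1658880 t=1:−1/518400 t=2:+1/1658880 = -1/1382400
⇒ 3j(4 6 8; 0 0 0)² = 504/46189, sgn -1
Racah Σ t=0..2: t=0:+1/19353600 t=1:−1/1451520 t=2:+1/1244160 = 29/174182400
⇒ 3j(4 6 8; -1 2 -1)² = 841/554268, sgn -1
4πI² = N·(3j₀)²·(3jₘ)² = 317898/9653501
I = +1·√(0.0329309/4π) = 0.05119135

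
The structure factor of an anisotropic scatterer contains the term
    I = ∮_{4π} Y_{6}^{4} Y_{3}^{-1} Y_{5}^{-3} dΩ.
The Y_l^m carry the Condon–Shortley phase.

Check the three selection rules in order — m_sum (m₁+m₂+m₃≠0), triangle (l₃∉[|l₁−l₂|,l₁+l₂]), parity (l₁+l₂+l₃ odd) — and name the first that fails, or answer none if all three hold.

none

m₁+m₂+m₃ = 4 − 1 − 3 = 0  ✓
triangle: |6−3|=3 ≤ l₃=5 ≤ 6+3=9  ✓
parity: l₁+l₂+l₃ = 14 is even  ✓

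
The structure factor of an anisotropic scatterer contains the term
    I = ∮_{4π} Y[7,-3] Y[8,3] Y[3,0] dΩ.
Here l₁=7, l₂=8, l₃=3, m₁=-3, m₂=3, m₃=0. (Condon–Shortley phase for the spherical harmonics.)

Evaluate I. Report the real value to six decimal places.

-0.037890

Rules hold: Σm=0, L=18 even, 1≤3≤15.
N = 15·17·7 = 1785
Δ = 12!·2!·4!/19! = 1/5290740
Racah Σ t=5..7: t=5:−1/7257600 t=6:+1/2073600 t=7:−1/7257600 = 1/4838400
⇒ 3j(7 8 3; 0 0 0)² = 252/20995, sgn -1
Racah Σ t=8..10: t=8:+1/11612160 t=9:−1/8709120 t=10:+1/87091200 = -1/58060800
⇒ 3j(7 8 3; -3 3 0)² = 99/117572, sgn +1
4πI² = N·(3j₀)²·(3jₘ)² = 18711/1037153
I = -1·√(0.0180407/4π) = -0.03788979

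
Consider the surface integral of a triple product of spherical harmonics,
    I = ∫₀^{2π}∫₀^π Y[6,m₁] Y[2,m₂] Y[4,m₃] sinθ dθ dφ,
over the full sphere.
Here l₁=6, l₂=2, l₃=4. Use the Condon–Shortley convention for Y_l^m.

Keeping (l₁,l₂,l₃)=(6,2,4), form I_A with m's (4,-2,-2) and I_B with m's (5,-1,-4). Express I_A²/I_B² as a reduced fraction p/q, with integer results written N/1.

14/11

Shared (l₁,l₂,l₃)=(6,2,4): N and (l;000)² cancel in I_A²/I_B².
A: Δ = 4!·8!·0!/13! = 1/6435; Racah Σ t=0..0: t=0:+1/34560 = 1/34560; ⇒ 3j(6 2 4; 4 -2 -2)² = 14/429, sgn +1
B: Δ = 4!·8!·0!/13! = 1/6435; Racah Σ t=1..1: t=1:−1/241920 = -1/241920; ⇒ 3j(6 2 4; 5 -1 -4)² = 1/39, sgn -1
I_A²/I_B² = (14/429)/(1/39) = 14/11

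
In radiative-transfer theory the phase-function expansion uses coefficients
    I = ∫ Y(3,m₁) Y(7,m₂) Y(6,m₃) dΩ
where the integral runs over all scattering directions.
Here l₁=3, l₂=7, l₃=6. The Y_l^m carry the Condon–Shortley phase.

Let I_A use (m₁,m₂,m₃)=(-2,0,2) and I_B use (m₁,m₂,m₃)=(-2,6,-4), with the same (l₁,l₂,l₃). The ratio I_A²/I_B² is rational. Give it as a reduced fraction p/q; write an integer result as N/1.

Shared (l₁,l₂,l₃)=(3,7,6): N and (l;000)² cancel in I_A²/I_B².
A: Δ = 4!·2!·10!/17! = 1/2042040; Racah Σ t=3..4: t=3:−1/207360 t=4:+1/725760 = -1/290304; ⇒ 3j(3 7 6; -2 0 2)² = 125/7293, sgn -1
B: Δ = 4!·2!·10!/17! = 1/2042040; Racah Σ t=3..4: t=3:−1/43545600 t=4:+1/8709120 = 1/10886400; ⇒ 3j(3 7 6; -2 6 -4)² = 8/357, sgn +1
I_A²/I_B² = (125/7293)/(8/357) = 875/1144

875/1144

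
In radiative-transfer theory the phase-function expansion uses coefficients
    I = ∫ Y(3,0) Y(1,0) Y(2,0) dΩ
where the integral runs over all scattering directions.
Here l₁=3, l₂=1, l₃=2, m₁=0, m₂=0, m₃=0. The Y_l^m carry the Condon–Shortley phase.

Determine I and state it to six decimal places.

0.247767

Checks pass: Σm=0; 6 even; l₃=2∈[2,4].
(2·3+1)(2·1+1)(2·2+1) = 105
Δ: 2! 4! 0! / 7! → 1/105
sum: t=1:−1/4 = -1/4
3j²(3 1 2; 0 0 0) = Δ·Π!·Σ² = 3/35  (sign -1)
(m-triple is (0,0,0) — same symbol as above.)
combine: 4πI² = 105·3/35·3/35 = 27/35
take √, sign +1: I = 0.24776670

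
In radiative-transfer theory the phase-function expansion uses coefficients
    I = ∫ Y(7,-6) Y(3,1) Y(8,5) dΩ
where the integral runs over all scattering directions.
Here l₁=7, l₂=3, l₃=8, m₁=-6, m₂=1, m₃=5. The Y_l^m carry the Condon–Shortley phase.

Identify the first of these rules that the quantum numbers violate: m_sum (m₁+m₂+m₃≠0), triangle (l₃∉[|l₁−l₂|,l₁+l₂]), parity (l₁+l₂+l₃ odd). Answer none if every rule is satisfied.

Σmᵢ = 0  ✓
l₃∈[|l₁−l₂|,l₁+l₂]=[4,10], have l₃=8  ✓
Σlᵢ = 18 ⇒ even  ✓

none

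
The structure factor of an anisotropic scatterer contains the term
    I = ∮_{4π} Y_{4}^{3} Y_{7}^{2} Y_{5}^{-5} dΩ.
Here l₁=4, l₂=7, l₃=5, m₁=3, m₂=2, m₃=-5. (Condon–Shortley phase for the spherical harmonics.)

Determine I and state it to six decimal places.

-0.045821

Rules hold: Σm=0, L=16 even, 3≤5≤11.
N = 9·15·11 = 1485
Δ = 6!·2!·8!/17! = 1/6126120
Racah Σ t=2..4: t=2:+1/69120 t=3:−1/20736 t=4:+1/69120 = -1/51840
⇒ 3j(4 7 5; 0 0 0)² = 280/21879, sgn +1
Racah Σ t=1..1: t=1:−1/9676800 = -1/9676800
⇒ 3j(4 7 5; 3 2 -5)² = 27/19448, sgn -1
4πI² = N·(3j₀)²·(3jₘ)² = 14175/537251
I = -1·√(0.0263843/4π) = -0.04582136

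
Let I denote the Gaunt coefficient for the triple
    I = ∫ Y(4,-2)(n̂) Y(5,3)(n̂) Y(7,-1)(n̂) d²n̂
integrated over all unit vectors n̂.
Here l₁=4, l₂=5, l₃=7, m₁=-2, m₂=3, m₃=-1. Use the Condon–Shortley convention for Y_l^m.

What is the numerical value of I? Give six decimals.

0.161478

Rules hold: Σm=0, L=16 even, 1≤7≤9.
N = 9·11·15 = 1485
Δ = 2!·6!·8!/17! = 1/6126120
Racah Σ t=0..2: t=0:+1/69120 t=1:−1/20736 t=2:+1/69120 = -1/51840
⇒ 3j(4 5 7; 0 0 0)² = 280/21879, sgn +1
Racah Σ t=0..2: t=0:+1/58060800 t=1:−1/604800 t=2:+1/138240 = 13/2322432
⇒ 3j(4 5 7; -2 3 -1)² = 1625/94248, sgn +1
4πI² = N·(3j₀)²·(3jₘ)² = 3125/9537
I = +1·√(0.327671/4π) = 0.16147831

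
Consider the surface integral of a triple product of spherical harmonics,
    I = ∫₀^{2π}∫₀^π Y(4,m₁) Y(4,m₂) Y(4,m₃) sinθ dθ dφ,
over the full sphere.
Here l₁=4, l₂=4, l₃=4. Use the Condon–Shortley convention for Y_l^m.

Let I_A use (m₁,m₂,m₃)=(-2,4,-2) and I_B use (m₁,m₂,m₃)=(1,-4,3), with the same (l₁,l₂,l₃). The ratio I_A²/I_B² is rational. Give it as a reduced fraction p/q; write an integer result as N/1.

Shared (l₁,l₂,l₃)=(4,4,4): N and (l;000)² cancel in I_A²/I_B².
A: Δ = 4!·4!·4!/13! = 1/450450; Racah Σ t=4..4: t=4:+1/2304 = 1/2304; ⇒ 3j(4 4 4; -2 4 -2)² = 5/143, sgn +1
B: Δ = 4!·4!·4!/13! = 1/450450; Racah Σ t=0..0: t=0:+1/3456 = 1/3456; ⇒ 3j(4 4 4; 1 -4 3)² = 35/1287, sgn -1
I_A²/I_B² = (5/143)/(35/1287) = 9/7

9/7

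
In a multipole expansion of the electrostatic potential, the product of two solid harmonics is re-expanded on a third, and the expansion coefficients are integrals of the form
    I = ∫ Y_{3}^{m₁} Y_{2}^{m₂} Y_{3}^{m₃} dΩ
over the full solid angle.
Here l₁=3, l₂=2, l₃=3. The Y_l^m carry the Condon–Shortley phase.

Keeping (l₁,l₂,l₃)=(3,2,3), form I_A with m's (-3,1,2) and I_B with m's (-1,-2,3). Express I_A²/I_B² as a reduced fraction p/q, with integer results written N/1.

Shared (l₁,l₂,l₃)=(3,2,3): N and (l;000)² cancel in I_A²/I_B².
A: Δ = 2!·4!·2!/9! = 1/3780; Racah Σ t=2..2: t=2:+1/48 = 1/48; ⇒ 3j(3 2 3; -3 1 2)² = 5/84, sgn -1
B: Δ = 2!·4!·2!/9! = 1/3780; Racah Σ t=0..0: t=0:+1/96 = 1/96; ⇒ 3j(3 2 3; -1 -2 3)² = 1/42, sgn +1
I_A²/I_B² = (5/84)/(1/42) = 5/2

5/2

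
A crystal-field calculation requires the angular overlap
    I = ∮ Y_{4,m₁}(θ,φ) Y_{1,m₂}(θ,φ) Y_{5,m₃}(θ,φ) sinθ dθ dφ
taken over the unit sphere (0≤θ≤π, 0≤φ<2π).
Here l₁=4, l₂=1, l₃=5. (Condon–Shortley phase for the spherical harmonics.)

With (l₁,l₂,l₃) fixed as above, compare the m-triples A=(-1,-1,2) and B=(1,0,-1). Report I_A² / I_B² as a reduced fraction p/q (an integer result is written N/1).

7/8

Same 4,1,5: normalisation and zero-m 3j drop out of the ratio.
A: Δ: 0! 8! 2! / 11! → 1/495; sum: t=0:+1/1440 = 1/1440; 3j²(4 1 5; -1 -1 2) = Δ·Π!·Σ² = 7/165  (sign -1)
B: Δ: 0! 8! 2! / 11! → 1/495; sum: t=0:+1/720 = 1/720; 3j²(4 1 5; 1 0 -1) = Δ·Π!·Σ² = 8/165  (sign +1)
I_A²/I_B² = (7/165)/(8/165) = 7/8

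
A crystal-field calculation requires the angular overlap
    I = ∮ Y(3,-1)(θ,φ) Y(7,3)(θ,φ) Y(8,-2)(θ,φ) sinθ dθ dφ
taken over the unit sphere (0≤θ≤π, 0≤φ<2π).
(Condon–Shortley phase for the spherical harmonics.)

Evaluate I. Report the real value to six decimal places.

m-sum 0 ✓  L=18 even ✓  4≤8≤10 ✓
Π(2lᵢ+1) = 7×15×17 = 1785
triangle coeff Δ(3,7,8) = 1/5290740
Σ_t [0,2]: t=0:+1/7257600 t=1:−1/2073600 t=2:+1/7257600 = -1/4838400
(3j)²=252/20995 [(3 7 8; 0 0 0)], sign=-1
Σ_t [0,2]: t=0:+1/348364800 t=1:−1/13063680 t=2:+1/7741440 = 29/522547200
(3j)²=1682/264537 [(3 7 8; -1 3 -2)], sign=+1
⇒ 4πI² = 141288/1037153
I = (-1)√(141288/1037153/(4π)) = -0.10411811

-0.104118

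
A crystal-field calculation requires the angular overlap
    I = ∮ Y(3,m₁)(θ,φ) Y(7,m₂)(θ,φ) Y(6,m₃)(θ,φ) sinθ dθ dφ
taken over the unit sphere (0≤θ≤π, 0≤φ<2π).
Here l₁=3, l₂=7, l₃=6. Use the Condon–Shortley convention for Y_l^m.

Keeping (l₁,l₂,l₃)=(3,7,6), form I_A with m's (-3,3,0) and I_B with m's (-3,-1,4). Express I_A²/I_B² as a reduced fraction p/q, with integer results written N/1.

l's match ⇒ only the (l;m) 3-j factors differ between A and B.
A: triangle coeff Δ(3,7,6) = 1/2042040; Σ_t [4,4]: t=4:+1/829440 = 1/829440; (3j)²=225/9724 [(3 7 6; -3 3 0)], sign=+1
B: triangle coeff Δ(3,7,6) = 1/2042040; Σ_t [4,4]: t=4:+1/3870720 = 1/3870720; (3j)²=675/136136 [(3 7 6; -3 -1 4)], sign=+1
I_A²/I_B² = (225/9724)/(675/136136) = 14/3

14/3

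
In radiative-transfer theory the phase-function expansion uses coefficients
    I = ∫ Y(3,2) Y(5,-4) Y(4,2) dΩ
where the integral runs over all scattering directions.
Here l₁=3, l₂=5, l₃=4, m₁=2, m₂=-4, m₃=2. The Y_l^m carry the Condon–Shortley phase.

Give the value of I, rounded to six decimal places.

0.143343

m-sum 0 ✓  L=12 even ✓  2≤4≤8 ✓
Π(2lᵢ+1) = 7×11×9 = 693
triangle coeff Δ(3,5,4) = 1/180180
Σ_t [1,3]: t=1:−1/576 t=2:+1/144 t=3:−1/576 = 1/288
(3j)²=20/1001 [(3 5 4; 0 0 0)], sign=+1
Σ_t [0,1]: t=0:+1/2880 t=1:−1/8640 = 1/4320
(3j)²=8/429 [(3 5 4; 2 -4 2)], sign=+1
⇒ 4πI² = 480/1859
I = (+1)√(480/1859/(4π)) = 0.14334284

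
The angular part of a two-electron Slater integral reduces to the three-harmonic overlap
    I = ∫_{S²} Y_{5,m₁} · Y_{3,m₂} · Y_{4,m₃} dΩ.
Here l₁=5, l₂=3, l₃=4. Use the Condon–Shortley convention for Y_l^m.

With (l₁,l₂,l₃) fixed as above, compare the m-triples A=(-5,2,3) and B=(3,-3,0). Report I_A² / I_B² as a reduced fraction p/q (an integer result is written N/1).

7/6

Shared (l₁,l₂,l₃)=(5,3,4): N and (l;000)² cancel in I_A²/I_B².
A: Δ = 4!·6!·2!/13! = 1/180180; Racah Σ t=4..4: t=4:+1/17280 = 1/17280; ⇒ 3j(5 3 4; -5 2 3)² = 35/858, sgn -1
B: Δ = 4!·6!·2!/13! = 1/180180; Racah Σ t=0..0: t=0:+1/2304 = 1/2304; ⇒ 3j(5 3 4; 3 -3 0)² = 5/143, sgn +1
I_A²/I_B² = (35/858)/(5/143) = 7/6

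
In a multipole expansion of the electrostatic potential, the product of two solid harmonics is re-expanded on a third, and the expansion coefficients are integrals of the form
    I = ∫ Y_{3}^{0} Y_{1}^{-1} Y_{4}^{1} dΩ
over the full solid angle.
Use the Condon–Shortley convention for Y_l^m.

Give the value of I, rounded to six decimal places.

Rules hold: Σm=0, L=8 even, 2≤4≤4.
N = 7·3·9 = 189
Δ = 0!·6!·2!/9! = 1/252
Racah Σ t=0..0: t=0:+1/36 = 1/36
⇒ 3j(3 1 4; 0 0 0)² = 4/63, sgn +1
Racah Σ t=0..0: t=0:+1/72 = 1/72
⇒ 3j(3 1 4; 0 -1 1)² = 5/126, sgn -1
4πI² = N·(3j₀)²·(3jₘ)² = 10/21
I = -1·√(0.47619/4π) = -0.19466390

-0.194664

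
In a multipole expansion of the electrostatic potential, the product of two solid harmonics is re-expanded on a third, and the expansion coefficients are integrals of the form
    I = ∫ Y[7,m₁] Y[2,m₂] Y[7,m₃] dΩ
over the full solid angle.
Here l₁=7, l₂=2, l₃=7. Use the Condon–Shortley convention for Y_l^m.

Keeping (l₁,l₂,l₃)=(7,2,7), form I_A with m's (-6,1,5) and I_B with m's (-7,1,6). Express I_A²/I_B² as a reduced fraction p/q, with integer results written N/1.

Shared (l₁,l₂,l₃)=(7,2,7): N and (l;000)² cancel in I_A²/I_B².
A: Δ = 2!·12!·2!/17! = 1/185640; Racah Σ t=1..2: t=1:−1/958003200 t=2:+1/79833600 = 1/87091200; ⇒ 3j(7 2 7; -6 1 5)² = 121/4760, sgn +1
B: Δ = 2!·12!·2!/17! = 1/185640; Racah Σ t=2..2: t=2:+1/958003200 = 1/958003200; ⇒ 3j(7 2 7; -7 1 6)² = 13/680, sgn -1
I_A²/I_B² = (121/4760)/(13/680) = 121/91

121/91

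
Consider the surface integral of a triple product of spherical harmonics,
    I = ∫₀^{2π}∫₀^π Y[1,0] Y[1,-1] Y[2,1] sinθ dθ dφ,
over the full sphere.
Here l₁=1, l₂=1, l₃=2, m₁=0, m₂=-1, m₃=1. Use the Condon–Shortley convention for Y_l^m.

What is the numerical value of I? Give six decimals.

-0.218510

m-sum 0 ✓  L=4 even ✓  0≤2≤2 ✓
Π(2lᵢ+1) = 3×3×5 = 45
triangle coeff Δ(1,1,2) = 1/30
Σ_t [0,0]: t=0:+1/1 = 1/1
(3j)²=2/15 [(1 1 2; 0 0 0)], sign=+1
Σ_t [0,0]: t=0:+1/2 = 1/2
(3j)²=1/10 [(1 1 2; 0 -1 1)], sign=-1
⇒ 4πI² = 3/5
I = (-1)√(3/5/(4π)) = -0.21850969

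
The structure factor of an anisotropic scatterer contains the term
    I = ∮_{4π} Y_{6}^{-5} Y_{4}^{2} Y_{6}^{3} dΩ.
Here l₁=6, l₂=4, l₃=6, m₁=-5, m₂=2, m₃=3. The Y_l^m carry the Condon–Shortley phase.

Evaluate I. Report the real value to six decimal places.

m-sum 0 ✓  L=16 even ✓  2≤6≤10 ✓
Π(2lᵢ+1) = 13×9×13 = 1521
triangle coeff Δ(6,4,6) = 1/15315300
Σ_t [0,4]: t=0:+1/829440 t=1:−1/25920 t=2:+1/9216 t=3:−1/25920 t=4:+1/829440 = 7/207360
(3j)²=28/2431 [(6 4 6; 0 0 0)], sign=+1
Σ_t [3,4]: t=3:−1/1451520 t=4:+1/483840 = 1/725760
(3j)²=24/1547 [(6 4 6; -5 2 3)], sign=-1
⇒ 4πI² = 864/3179
I = (-1)√(864/3179/(4π)) = -0.14706410

-0.147064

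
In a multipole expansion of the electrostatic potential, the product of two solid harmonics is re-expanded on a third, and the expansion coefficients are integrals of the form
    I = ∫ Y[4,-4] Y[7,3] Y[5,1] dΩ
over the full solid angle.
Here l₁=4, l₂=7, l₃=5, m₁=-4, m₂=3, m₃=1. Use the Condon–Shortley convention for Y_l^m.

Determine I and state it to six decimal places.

0.147559

Rules hold: Σm=0, L=16 even, 3≤5≤11.
N = 9·15·11 = 1485
Δ = 6!·2!·8!/17! = 1/6126120
Racah Σ t=2..4: t=2:+1/69120 t=3:−1/20736 t=4:+1/69120 = -1/51840
⇒ 3j(4 7 5; 0 0 0)² = 280/21879, sgn +1
Racah Σ t=6..6: t=6:+1/829440 = 1/829440
⇒ 3j(4 7 5; -4 3 1)² = 35/2431, sgn +1
4πI² = N·(3j₀)²·(3jₘ)² = 147000/537251
I = +1·√(0.273615/4π) = 0.14755880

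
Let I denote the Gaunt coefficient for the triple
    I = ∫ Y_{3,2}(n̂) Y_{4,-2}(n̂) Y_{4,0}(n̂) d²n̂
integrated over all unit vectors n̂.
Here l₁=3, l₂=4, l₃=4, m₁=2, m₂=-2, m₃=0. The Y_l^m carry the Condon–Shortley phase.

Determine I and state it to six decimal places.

0.000000

Σlᵢ=11 odd — θ-integrand is odd under cosθ→−cosθ; I=0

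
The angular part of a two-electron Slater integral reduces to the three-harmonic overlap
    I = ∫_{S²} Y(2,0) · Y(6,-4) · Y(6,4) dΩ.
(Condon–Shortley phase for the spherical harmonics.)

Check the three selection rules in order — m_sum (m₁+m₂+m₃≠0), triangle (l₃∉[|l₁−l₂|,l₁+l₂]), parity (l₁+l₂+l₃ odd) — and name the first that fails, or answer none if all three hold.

azimuthal sum: 0 − 4 + 4 = 0  ✓
4 ≤ 6 ≤ 8 (triangle on l)  ✓
L = 2 + 6 + 6 = 14 (even)  ✓

none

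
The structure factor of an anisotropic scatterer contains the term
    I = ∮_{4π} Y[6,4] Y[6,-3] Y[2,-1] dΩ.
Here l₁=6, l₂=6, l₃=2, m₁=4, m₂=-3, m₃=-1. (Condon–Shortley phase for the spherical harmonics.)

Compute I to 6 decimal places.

Checks pass: Σm=0; 14 even; l₃=2∈[0,12].
(2·6+1)(2·6+1)(2·2+1) = 845
Δ: 10! 2! 2! / 15! → 1/90090
sum: t=4:+1/69120 t=5:−1/14400 t=6:+1/69120 = -7/172800
3j²(6 6 2; 0 0 0) = Δ·Π!·Σ² = 14/715  (sign -1)
sum: t=1:−1/725760 t=2:+1/161280 = 1/207360
3j²(6 6 2; 4 -3 -1) = Δ·Π!·Σ² = 7/286  (sign -1)
combine: 4πI² = 845·14/715·7/286 = 49/121
take √, sign +1: I = 0.17951487

0.179515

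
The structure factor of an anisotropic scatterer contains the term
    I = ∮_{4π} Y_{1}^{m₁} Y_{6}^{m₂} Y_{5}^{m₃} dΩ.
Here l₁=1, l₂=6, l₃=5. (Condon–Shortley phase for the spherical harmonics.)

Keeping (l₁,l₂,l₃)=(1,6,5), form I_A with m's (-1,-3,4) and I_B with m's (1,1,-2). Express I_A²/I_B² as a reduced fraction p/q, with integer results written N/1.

3/10

Shared (l₁,l₂,l₃)=(1,6,5): N and (l;000)² cancel in I_A²/I_B².
A: Δ = 2!·0!·10!/13! = 1/858; Racah Σ t=2..2: t=2:+1/725760 = 1/725760; ⇒ 3j(1 6 5; -1 -3 4)² = 1/286, sgn -1
B: Δ = 2!·0!·10!/13! = 1/858; Racah Σ t=0..0: t=0:+1/60480 = 1/60480; ⇒ 3j(1 6 5; 1 1 -2)² = 5/429, sgn -1
I_A²/I_B² = (1/286)/(5/429) = 3/10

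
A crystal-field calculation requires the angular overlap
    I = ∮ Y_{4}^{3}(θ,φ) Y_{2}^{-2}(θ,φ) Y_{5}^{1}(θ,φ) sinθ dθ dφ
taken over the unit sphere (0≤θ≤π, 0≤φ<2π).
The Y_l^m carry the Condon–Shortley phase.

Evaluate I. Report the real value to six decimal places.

m-sum = 3 − 2 + 1 = 2 ≠ 0 ⇒ I = 0

0.000000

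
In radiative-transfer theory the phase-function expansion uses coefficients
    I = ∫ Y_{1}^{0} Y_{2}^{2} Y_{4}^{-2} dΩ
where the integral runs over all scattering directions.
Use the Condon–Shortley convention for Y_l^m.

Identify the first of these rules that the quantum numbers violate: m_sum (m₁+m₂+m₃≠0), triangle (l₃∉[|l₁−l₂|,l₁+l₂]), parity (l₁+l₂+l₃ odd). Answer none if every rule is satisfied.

triangle

m₁+m₂+m₃ = 0 + 2 − 2 = 0  ✓
triangle: |1−2|=1 ≤ l₃=4 ≤ 1+2=3  ✗
parity: l₁+l₂+l₃ = 7 is odd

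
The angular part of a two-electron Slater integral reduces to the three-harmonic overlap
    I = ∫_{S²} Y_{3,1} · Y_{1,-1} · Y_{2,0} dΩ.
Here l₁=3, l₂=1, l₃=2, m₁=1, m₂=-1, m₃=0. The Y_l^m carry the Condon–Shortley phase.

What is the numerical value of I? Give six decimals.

m-sum 0 ✓  L=6 even ✓  2≤2≤4 ✓
Π(2lᵢ+1) = 7×3×5 = 105
triangle coeff Δ(3,1,2) = 1/105
Σ_t [1,1]: t=1:−1/4 = -1/4
(3j)²=3/35 [(3 1 2; 0 0 0)], sign=-1
Σ_t [0,0]: t=0:+1/8 = 1/8
(3j)²=2/35 [(3 1 2; 1 -1 0)], sign=+1
⇒ 4πI² = 18/35
I = (-1)√(18/35/(4π)) = -0.20230066

-0.202301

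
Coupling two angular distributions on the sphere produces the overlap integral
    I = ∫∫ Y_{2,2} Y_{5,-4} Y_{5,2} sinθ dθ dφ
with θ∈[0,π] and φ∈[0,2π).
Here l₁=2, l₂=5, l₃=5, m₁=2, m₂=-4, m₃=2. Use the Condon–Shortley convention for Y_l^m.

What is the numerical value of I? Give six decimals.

-0.137240

Checks pass: Σm=0; 12 even; l₃=5∈[3,7].
(2·2+1)(2·5+1)(2·5+1) = 605
Δ: 2! 2! 8! / 13! → 1/38610
sum: t=0:+1/2880 t=1:−1/576 t=2:+1/2880 = -1/960
3j²(2 5 5; 0 0 0) = Δ·Π!·Σ² = 10/429  (sign +1)
sum: t=0:+1/20160 = 1/20160
3j²(2 5 5; 2 -4 2) = Δ·Π!·Σ² = 12/715  (sign -1)
combine: 4πI² = 605·10/429·12/715 = 40/169
take √, sign -1: I = -0.13724032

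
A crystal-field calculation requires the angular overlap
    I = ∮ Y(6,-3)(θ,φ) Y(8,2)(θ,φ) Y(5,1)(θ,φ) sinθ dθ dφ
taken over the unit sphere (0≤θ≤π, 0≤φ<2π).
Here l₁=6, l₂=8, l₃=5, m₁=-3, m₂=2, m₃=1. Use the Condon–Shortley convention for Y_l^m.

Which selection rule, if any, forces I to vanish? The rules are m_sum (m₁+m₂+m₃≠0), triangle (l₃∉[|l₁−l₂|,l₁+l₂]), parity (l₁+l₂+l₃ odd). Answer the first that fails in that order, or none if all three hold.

parity

Σmᵢ = 0  ✓
l₃∈[|l₁−l₂|,l₁+l₂]=[2,14], have l₃=5  ✓
Σlᵢ = 19 ⇒ odd  ✗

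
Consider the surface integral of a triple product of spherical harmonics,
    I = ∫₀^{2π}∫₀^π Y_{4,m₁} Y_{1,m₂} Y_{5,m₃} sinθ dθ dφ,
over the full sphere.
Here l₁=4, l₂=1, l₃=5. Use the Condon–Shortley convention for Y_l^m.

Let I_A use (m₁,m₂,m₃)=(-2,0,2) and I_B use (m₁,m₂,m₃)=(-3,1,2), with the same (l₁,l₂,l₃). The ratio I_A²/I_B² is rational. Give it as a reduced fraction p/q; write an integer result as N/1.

l's match ⇒ only the (l;m) 3-j factors differ between A and B.
A: triangle coeff Δ(4,1,5) = 1/495; Σ_t [0,0]: t=0:+1/1440 = 1/1440; (3j)²=7/165 [(4 1 5; -2 0 2)], sign=-1
B: triangle coeff Δ(4,1,5) = 1/495; Σ_t [0,0]: t=0:+1/10080 = 1/10080; (3j)²=1/165 [(4 1 5; -3 1 2)], sign=-1
I_A²/I_B² = (7/165)/(1/165) = 7/1

7/1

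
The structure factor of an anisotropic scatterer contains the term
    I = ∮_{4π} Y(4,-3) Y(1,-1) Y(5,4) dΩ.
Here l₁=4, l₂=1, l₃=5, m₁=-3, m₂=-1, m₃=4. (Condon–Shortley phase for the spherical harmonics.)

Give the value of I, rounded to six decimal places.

0.294638

Checks pass: Σm=0; 10 even; l₃=5∈[3,5].
(2·4+1)(2·1+1)(2·5+1) = 297
Δ: 0! 8! 2! / 11! → 1/495
sum: t=0:+1/576 = 1/576
3j²(4 1 5; 0 0 0) = Δ·Π!·Σ² = 5/99  (sign -1)
sum: t=0:+1/10080 = 1/10080
3j²(4 1 5; -3 -1 4) = Δ·Π!·Σ² = 4/55  (sign -1)
combine: 4πI² = 297·5/99·4/55 = 12/11
take √, sign +1: I = 0.29463840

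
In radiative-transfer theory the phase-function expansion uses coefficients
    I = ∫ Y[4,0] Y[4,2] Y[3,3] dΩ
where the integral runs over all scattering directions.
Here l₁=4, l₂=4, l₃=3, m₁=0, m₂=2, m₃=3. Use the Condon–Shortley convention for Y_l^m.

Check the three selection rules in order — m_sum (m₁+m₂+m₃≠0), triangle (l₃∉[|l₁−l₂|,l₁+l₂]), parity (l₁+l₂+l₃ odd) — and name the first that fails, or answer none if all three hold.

m_sum

azimuthal sum: 0 + 2 + 3 = 5  ✗
0 ≤ 3 ≤ 8 (triangle on l)
L = 4 + 4 + 3 = 11 (odd)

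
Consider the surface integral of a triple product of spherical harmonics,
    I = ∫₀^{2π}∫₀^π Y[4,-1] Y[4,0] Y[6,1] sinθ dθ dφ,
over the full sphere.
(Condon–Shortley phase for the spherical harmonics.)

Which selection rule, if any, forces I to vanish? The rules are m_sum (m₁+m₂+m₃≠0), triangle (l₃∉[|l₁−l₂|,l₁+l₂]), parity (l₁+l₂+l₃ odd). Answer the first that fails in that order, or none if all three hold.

none

azimuthal sum: -1 + 0 + 1 = 0  ✓
0 ≤ 6 ≤ 8 (triangle on l)  ✓
L = 4 + 4 + 6 = 14 (even)  ✓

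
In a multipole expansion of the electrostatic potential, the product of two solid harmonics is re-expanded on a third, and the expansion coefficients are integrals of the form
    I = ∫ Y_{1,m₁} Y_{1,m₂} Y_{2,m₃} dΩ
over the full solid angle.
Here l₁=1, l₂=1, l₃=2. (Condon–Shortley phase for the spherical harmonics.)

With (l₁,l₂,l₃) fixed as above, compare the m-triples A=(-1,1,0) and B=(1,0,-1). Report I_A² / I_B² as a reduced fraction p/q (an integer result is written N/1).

Shared (l₁,l₂,l₃)=(1,1,2): N and (l;000)² cancel in I_A²/I_B².
A: Δ = 0!·2!·2!/5! = 1/30; Racah Σ t=0..0: t=0:+1/4 = 1/4; ⇒ 3j(1 1 2; -1 1 0)² = 1/30, sgn +1
B: Δ = 0!·2!·2!/5! = 1/30; Racah Σ t=0..0: t=0:+1/2 = 1/2; ⇒ 3j(1 1 2; 1 0 -1)² = 1/10, sgn -1
I_A²/I_B² = (1/30)/(1/10) = 1/3

1/3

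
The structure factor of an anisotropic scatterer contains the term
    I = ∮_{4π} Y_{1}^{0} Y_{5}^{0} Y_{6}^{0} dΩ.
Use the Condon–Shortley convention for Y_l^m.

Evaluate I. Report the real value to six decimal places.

0.245154

Rules hold: Σm=0, L=12 even, 4≤6≤6.
N = 3·11·13 = 429
Δ = 0!·2!·10!/13! = 1/858
Racah Σ t=0..0: t=0:+1/14400 = 1/14400
⇒ 3j(1 5 6; 0 0 0)² = 6/143, sgn +1
(m-triple is (0,0,0) — same symbol as above.)
4πI² = N·(3j₀)²·(3jₘ)² = 108/143
I = +1·√(0.755245/4π) = 0.24515397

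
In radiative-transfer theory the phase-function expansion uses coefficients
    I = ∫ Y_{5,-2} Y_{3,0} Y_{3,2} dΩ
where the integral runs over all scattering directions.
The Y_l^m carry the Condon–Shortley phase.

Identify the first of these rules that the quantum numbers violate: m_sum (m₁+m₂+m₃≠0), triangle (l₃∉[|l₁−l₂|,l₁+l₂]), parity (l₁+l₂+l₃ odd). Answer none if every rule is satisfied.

m₁+m₂+m₃ = -2 + 0 + 2 = 0  ✓
triangle: |5−3|=2 ≤ l₃=3 ≤ 5+3=8  ✓
parity: l₁+l₂+l₃ = 11 is odd  ✗

parity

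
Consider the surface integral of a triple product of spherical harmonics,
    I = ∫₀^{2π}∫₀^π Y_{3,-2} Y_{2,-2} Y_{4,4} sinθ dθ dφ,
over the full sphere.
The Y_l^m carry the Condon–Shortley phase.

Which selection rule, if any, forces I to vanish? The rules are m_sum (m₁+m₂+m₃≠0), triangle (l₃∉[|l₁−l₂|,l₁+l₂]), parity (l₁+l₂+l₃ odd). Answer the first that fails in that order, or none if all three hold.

parity

azimuthal sum: -2 − 2 + 4 = 0  ✓
1 ≤ 4 ≤ 5 (triangle on l)  ✓
L = 3 + 2 + 4 = 9 (odd)  ✗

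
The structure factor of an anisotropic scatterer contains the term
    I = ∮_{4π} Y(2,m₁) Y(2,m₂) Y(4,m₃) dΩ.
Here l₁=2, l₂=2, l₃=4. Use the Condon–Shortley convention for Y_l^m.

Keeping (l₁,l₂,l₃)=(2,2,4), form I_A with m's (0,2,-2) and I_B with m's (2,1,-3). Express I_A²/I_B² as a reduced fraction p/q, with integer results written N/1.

Same 2,2,4: normalisation and zero-m 3j drop out of the ratio.
A: Δ: 0! 4! 4! / 9! → 1/630; sum: t=0:+1/96 = 1/96; 3j²(2 2 4; 0 2 -2) = Δ·Π!·Σ² = 1/42  (sign +1)
B: Δ: 0! 4! 4! / 9! → 1/630; sum: t=0:+1/144 = 1/144; 3j²(2 2 4; 2 1 -3) = Δ·Π!·Σ² = 1/18  (sign -1)
I_A²/I_B² = (1/42)/(1/18) = 3/7

3/7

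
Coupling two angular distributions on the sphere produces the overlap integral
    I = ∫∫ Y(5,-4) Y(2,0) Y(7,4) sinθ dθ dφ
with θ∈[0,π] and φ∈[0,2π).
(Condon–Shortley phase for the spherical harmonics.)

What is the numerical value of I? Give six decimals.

0.145565

Checks pass: Σm=0; 14 even; l₃=7∈[3,7].
(2·5+1)(2·2+1)(2·7+1) = 825
Δ: 0! 10! 4! / 15! → 1/15015
sum: t=0:+1/57600 = 1/57600
3j²(5 2 7; 0 0 0) = Δ·Π!·Σ² = 21/715  (sign -1)
sum: t=0:+1/1451520 = 1/1451520
3j²(5 2 7; -4 0 4) = Δ·Π!·Σ² = 1/91  (sign -1)
combine: 4πI² = 825·21/715·1/91 = 45/169
take √, sign +1: I = 0.14556534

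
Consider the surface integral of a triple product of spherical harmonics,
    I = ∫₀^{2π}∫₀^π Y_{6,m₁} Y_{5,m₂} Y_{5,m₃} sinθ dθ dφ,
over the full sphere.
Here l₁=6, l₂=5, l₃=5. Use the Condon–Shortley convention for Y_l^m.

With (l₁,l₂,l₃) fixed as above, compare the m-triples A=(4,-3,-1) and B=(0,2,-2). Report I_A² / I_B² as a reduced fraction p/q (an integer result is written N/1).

Shared (l₁,l₂,l₃)=(6,5,5): N and (l;000)² cancel in I_A²/I_B².
A: Δ = 6!·6!·4!/17! = 1/28588560; Racah Σ t=0..2: t=0:+1/138240 t=1:−1/86400 t=2:+1/829440 = -13/4147200; ⇒ 3j(6 5 5; 4 -3 -1)² = 13/3740, sgn -1
B: Δ = 6!·6!·4!/17! = 1/28588560; Racah Σ t=3..6: t=3:−1/31104 t=4:+1/13824 t=5:−1/57600 t=6:+1/3110400 = 1/43200; ⇒ 3j(6 5 5; 0 2 -2)² = 108/12155, sgn -1
I_A²/I_B² = (13/3740)/(108/12155) = 169/432

169/432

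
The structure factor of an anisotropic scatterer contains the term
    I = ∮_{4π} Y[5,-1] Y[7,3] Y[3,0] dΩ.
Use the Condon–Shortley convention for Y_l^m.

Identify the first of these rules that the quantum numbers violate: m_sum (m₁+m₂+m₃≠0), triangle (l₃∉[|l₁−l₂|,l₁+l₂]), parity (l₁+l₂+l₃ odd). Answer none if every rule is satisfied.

m_sum

azimuthal sum: -1 + 3 + 0 = 2  ✗
2 ≤ 3 ≤ 12 (triangle on l)
L = 5 + 7 + 3 = 15 (odd)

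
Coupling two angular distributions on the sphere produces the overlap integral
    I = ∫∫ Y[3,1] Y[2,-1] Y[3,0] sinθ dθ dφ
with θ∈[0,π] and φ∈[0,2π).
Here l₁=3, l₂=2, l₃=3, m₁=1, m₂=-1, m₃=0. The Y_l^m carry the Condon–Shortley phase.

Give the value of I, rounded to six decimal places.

-0.059471

m-sum 0 ✓  L=8 even ✓  1≤3≤5 ✓
Π(2lᵢ+1) = 7×5×7 = 245
triangle coeff Δ(3,2,3) = 1/3780
Σ_t [0,2]: t=0:+1/24 t=1:−1/4 t=2:+1/24 = -1/6
(3j)²=4/105 [(3 2 3; 0 0 0)], sign=+1
Σ_t [0,1]: t=0:+1/8 t=1:−1/12 = 1/24
(3j)²=1/210 [(3 2 3; 1 -1 0)], sign=-1
⇒ 4πI² = 2/45
I = (-1)√(2/45/(4π)) = -0.05947080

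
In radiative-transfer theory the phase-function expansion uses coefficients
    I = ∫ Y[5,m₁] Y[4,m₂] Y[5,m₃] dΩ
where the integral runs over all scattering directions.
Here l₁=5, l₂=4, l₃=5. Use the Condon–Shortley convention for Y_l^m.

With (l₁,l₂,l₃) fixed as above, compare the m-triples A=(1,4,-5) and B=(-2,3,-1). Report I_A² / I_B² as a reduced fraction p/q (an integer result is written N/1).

l's match ⇒ only the (l;m) 3-j factors differ between A and B.
A: triangle coeff Δ(5,4,5) = 1/3153150; Σ_t [4,4]: t=4:+1/414720 = 1/414720; (3j)²=2/429 [(5 4 5; 1 4 -5)], sign=+1
B: triangle coeff Δ(5,4,5) = 1/3153150; Σ_t [3,4]: t=3:−1/6912 t=4:+1/5184 = 1/20736; (3j)²=5/2574 [(5 4 5; -2 3 -1)], sign=+1
I_A²/I_B² = (2/429)/(5/2574) = 12/5

12/5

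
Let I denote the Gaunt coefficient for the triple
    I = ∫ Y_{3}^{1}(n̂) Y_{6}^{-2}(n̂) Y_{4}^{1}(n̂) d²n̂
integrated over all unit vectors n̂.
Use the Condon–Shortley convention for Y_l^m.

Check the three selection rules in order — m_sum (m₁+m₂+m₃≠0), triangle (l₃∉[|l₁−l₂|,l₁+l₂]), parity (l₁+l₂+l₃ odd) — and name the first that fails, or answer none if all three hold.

Σmᵢ = 0  ✓
l₃∈[|l₁−l₂|,l₁+l₂]=[3,9], have l₃=4  ✓
Σlᵢ = 13 ⇒ odd  ✗

parity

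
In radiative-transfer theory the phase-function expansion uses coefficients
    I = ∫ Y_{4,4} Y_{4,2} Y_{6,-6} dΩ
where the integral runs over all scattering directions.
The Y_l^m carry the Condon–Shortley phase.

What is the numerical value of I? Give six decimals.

-0.163436

Rules hold: Σm=0, L=14 even, 0≤6≤8.
N = 9·9·13 = 1053
Δ = 2!·6!·6!/15! = 1/1261260
Racah Σ t=0..2: t=0:+1/4608 t=1:−1/1296 t=2:+1/4608 = -7/20736
⇒ 3j(4 4 6; 0 0 0)² = 20/1287, sgn -1
Racah Σ t=0..0: t=0:+1/1036800 = 1/1036800
⇒ 3j(4 4 6; 4 2 -6)² = 4/195, sgn +1
4πI² = N·(3j₀)²·(3jₘ)² = 48/143
I = -1·√(0.335664/4π) = -0.16343598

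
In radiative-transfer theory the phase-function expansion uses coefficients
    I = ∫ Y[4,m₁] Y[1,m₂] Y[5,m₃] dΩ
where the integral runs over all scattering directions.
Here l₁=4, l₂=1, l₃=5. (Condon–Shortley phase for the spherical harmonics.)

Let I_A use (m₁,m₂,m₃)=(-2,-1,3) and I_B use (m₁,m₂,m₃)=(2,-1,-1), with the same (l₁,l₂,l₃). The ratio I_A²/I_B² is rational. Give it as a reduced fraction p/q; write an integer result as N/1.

l's match ⇒ only the (l;m) 3-j factors differ between A and B.
A: triangle coeff Δ(4,1,5) = 1/495; Σ_t [0,0]: t=0:+1/2880 = 1/2880; (3j)²=28/495 [(4 1 5; -2 -1 3)], sign=+1
B: triangle coeff Δ(4,1,5) = 1/495; Σ_t [0,0]: t=0:+1/2880 = 1/2880; (3j)²=2/165 [(4 1 5; 2 -1 -1)], sign=+1
I_A²/I_B² = (28/495)/(2/165) = 14/3

14/3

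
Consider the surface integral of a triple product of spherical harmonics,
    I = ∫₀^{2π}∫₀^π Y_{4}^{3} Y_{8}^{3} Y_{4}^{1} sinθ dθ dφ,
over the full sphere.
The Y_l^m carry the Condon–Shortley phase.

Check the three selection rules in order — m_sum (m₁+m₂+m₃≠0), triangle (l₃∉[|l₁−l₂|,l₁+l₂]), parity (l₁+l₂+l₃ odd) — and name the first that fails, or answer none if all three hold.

Σmᵢ = 7  ✗
l₃∈[|l₁−l₂|,l₁+l₂]=[4,12], have l₃=4
Σlᵢ = 16 ⇒ even

m_sum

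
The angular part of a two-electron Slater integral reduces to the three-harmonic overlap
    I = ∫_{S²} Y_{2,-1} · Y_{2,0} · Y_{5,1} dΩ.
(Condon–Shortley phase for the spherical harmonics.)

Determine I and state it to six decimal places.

0.000000

l₃=5 ∉ [0,4] — triangle fails ⇒ I = 0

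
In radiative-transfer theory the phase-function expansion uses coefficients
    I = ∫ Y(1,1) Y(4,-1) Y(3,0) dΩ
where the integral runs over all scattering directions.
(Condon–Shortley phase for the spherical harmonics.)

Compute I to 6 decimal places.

m-sum 0 ✓  L=8 even ✓  3≤3≤5 ✓
Π(2lᵢ+1) = 3×9×7 = 189
triangle coeff Δ(1,4,3) = 1/252
Σ_t [1,1]: t=1:−1/36 = -1/36
(3j)²=4/63 [(1 4 3; 0 0 0)], sign=+1
Σ_t [0,0]: t=0:+1/72 = 1/72
(3j)²=5/126 [(1 4 3; 1 -1 0)], sign=-1
⇒ 4πI² = 10/21
I = (-1)√(10/21/(4π)) = -0.19466390

-0.194664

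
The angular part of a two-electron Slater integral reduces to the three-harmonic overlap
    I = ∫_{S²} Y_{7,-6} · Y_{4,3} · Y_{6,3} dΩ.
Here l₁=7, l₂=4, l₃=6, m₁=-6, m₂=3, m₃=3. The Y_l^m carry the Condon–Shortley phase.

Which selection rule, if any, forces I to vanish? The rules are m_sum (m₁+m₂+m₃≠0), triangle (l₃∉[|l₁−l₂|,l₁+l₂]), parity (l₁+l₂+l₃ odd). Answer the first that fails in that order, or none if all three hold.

parity

Σmᵢ = 0  ✓
l₃∈[|l₁−l₂|,l₁+l₂]=[3,11], have l₃=6  ✓
Σlᵢ = 17 ⇒ odd  ✗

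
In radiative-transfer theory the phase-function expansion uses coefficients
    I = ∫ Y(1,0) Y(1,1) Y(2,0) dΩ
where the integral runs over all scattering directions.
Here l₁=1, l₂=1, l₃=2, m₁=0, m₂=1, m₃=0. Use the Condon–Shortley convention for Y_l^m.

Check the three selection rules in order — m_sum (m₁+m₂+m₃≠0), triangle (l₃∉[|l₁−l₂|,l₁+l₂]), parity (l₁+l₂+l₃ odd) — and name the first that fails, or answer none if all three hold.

m_sum

Σmᵢ = 1  ✗
l₃∈[|l₁−l₂|,l₁+l₂]=[0,2], have l₃=2
Σlᵢ = 4 ⇒ even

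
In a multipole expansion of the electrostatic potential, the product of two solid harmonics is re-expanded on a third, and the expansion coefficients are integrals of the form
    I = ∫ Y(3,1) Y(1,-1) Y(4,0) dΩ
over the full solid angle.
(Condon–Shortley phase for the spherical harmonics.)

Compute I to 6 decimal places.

0.150786

Checks pass: Σm=0; 8 even; l₃=4∈[2,4].
(2·3+1)(2·1+1)(2·4+1) = 189
Δ: 0! 6! 2! / 9! → 1/252
sum: t=0:+1/36 = 1/36
3j²(3 1 4; 0 0 0) = Δ·Π!·Σ² = 4/63  (sign +1)
sum: t=0:+1/96 = 1/96
3j²(3 1 4; 1 -1 0) = Δ·Π!·Σ² = 1/42  (sign +1)
combine: 4πI² = 189·4/63·1/42 = 2/7
take √, sign +1: I = 0.15078601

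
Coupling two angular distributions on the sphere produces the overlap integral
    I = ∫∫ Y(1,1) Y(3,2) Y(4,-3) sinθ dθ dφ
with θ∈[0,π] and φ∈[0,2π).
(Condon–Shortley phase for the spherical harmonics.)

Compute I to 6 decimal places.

Rules hold: Σm=0, L=8 even, 2≤4≤4.
N = 3·7·9 = 189
Δ = 0!·2!·6!/9! = 1/252
Racah Σ t=0..0: t=0:+1/36 = 1/36
⇒ 3j(1 3 4; 0 0 0)² = 4/63, sgn +1
Racah Σ t=0..0: t=0:+1/240 = 1/240
⇒ 3j(1 3 4; 1 2 -3)² = 1/12, sgn -1
4πI² = N·(3j₀)²·(3jₘ)² = 1/1
I = -1·√(1/4π) = -0.28209479

-0.282095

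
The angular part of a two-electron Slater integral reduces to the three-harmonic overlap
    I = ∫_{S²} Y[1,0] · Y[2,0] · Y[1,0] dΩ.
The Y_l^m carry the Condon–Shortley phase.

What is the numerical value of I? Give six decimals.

Rules hold: Σm=0, L=4 even, 1≤1≤3.
N = 3·5·3 = 45
Δ = 2!·0!·2!/5! = 1/30
Racah Σ t=1..1: t=1:−1/1 = -1/1
⇒ 3j(1 2 1; 0 0 0)² = 2/15, sgn +1
(m-triple is (0,0,0) — same symbol as above.)
4πI² = N·(3j₀)²·(3jₘ)² = 4/5
I = +1·√(0.8/4π) = 0.25231325

0.252313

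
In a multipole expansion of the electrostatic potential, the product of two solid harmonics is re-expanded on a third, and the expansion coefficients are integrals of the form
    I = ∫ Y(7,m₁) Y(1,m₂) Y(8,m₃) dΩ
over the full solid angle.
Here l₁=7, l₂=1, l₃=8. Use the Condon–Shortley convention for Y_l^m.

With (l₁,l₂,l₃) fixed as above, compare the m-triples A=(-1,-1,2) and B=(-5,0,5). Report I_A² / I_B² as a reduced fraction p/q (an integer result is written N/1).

15/13

Shared (l₁,l₂,l₃)=(7,1,8): N and (l;000)² cancel in I_A²/I_B².
A: Δ = 0!·14!·2!/17! = 1/2040; Racah Σ t=0..0: t=0:+1/58060800 = 1/58060800; ⇒ 3j(7 1 8; -1 -1 2)² = 3/136, sgn +1
B: Δ = 0!·14!·2!/17! = 1/2040; Racah Σ t=0..0: t=0:+1/958003200 = 1/958003200; ⇒ 3j(7 1 8; -5 0 5)² = 13/680, sgn -1
I_A²/I_B² = (3/136)/(13/680) = 15/13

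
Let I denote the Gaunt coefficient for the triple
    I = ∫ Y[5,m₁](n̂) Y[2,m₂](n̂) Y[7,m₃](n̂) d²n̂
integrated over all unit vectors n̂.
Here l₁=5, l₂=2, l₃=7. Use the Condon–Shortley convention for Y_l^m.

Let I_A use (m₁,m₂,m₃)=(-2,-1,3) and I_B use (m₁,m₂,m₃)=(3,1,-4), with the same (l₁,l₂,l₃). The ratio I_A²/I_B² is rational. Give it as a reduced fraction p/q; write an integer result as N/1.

Shared (l₁,l₂,l₃)=(5,2,7): N and (l;000)² cancel in I_A²/I_B².
A: Δ = 0!·10!·4!/15! = 1/15015; Racah Σ t=0..0: t=0:+1/181440 = 1/181440; ⇒ 3j(5 2 7; -2 -1 3)² = 32/1001, sgn +1
B: Δ = 0!·10!·4!/15! = 1/15015; Racah Σ t=0..0: t=0:+1/483840 = 1/483840; ⇒ 3j(5 2 7; 3 1 -4)² = 3/91, sgn -1
I_A²/I_B² = (32/1001)/(3/91) = 32/33

32/33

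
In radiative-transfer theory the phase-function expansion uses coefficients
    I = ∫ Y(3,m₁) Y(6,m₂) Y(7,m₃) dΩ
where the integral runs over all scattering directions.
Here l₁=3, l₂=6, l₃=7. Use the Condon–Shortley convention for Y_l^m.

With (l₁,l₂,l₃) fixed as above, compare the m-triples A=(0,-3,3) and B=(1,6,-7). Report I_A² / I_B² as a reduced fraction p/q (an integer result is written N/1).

15/11011

Shared (l₁,l₂,l₃)=(3,6,7): N and (l;000)² cancel in I_A²/I_B².
A: Δ = 2!·4!·10!/17! = 1/2042040; Racah Σ t=0..2: t=0:+1/362880 t=1:−1/322560 t=2:+1/4354560 = -1/8709120; ⇒ 3j(3 6 7; 0 -3 3)² = 3/68068, sgn -1
B: Δ = 2!·4!·10!/17! = 1/2042040; Racah Σ t=2..2: t=2:+1/174182400 = 1/174182400; ⇒ 3j(3 6 7; 1 6 -7)² = 11/340, sgn +1
I_A²/I_B² = (3/68068)/(11/340) = 15/11011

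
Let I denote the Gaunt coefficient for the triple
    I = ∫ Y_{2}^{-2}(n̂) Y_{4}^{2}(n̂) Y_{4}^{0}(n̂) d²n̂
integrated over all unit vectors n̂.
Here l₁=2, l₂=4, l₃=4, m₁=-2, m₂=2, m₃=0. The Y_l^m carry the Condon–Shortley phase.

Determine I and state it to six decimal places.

-0.190365

Rules hold: Σm=0, L=10 even, 2≤4≤6.
N = 5·9·9 = 405
Δ = 2!·2!·6!/11! = 1/13860
Racah Σ t=0..2: t=0:+1/192 t=1:−1/36 t=2:+1/192 = -5/288
⇒ 3j(2 4 4; 0 0 0)² = 20/693, sgn -1
Racah Σ t=2..2: t=2:+1/192 = 1/192
⇒ 3j(2 4 4; -2 2 0)² = 3/77, sgn +1
4πI² = N·(3j₀)²·(3jₘ)² = 2700/5929
I = -1·√(0.455389/4π) = -0.19036462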